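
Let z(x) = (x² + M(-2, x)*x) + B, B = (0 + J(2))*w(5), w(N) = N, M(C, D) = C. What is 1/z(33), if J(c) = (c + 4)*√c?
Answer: 341/348243 - 10*√2/348243 ≈ 0.00093859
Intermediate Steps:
J(c) = √c*(4 + c) (J(c) = (4 + c)*√c = √c*(4 + c))
B = 30*√2 (B = (0 + √2*(4 + 2))*5 = (0 + √2*6)*5 = (0 + 6*√2)*5 = (6*√2)*5 = 30*√2 ≈ 42.426)
z(x) = x² - 2*x + 30*√2 (z(x) = (x² - 2*x) + 30*√2 = x² - 2*x + 30*√2)
1/z(33) = 1/(33² - 2*33 + 30*√2) = 1/(1089 - 66 + 30*√2) = 1/(1023 + 30*√2)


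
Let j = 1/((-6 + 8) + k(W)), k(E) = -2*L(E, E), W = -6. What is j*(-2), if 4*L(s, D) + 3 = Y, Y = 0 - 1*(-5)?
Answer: -2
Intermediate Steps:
Y = 5 (Y = 0 + 5 = 5)
L(s, D) = ½ (L(s, D) = -¾ + (¼)*5 = -¾ + 5/4 = ½)
k(E) = -1 (k(E) = -2*½ = -1)
j = 1 (j = 1/((-6 + 8) - 1) = 1/(2 - 1) = 1/1 = 1)
j*(-2) = 1*(-2) = -2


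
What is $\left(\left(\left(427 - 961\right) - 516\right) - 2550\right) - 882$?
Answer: $-4482$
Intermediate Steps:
$\left(\left(\left(427 - 961\right) - 516\right) - 2550\right) - 882 = \left(\left(-534 - 516\right) - 2550\right) - 882 = \left(-1050 - 2550\right) - 882 = -3600 - 882 = -4482$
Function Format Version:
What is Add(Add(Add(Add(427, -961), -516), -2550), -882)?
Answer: -4482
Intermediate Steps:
Add(Add(Add(Add(427, -961), -516), -2550), -882) = Add(Add(Add(-534, -516), -2550), -882) = Add(Add(-1050, -2550), -882) = Add(-3600, -882) = -4482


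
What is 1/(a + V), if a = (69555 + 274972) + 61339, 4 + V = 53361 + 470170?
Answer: 1/929393 ≈ 1.0760e-6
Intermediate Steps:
V = 523527 (V = -4 + (53361 + 470170) = -4 + 523531 = 523527)
a = 405866 (a = 344527 + 61339 = 405866)
1/(a + V) = 1/(405866 + 523527) = 1/929393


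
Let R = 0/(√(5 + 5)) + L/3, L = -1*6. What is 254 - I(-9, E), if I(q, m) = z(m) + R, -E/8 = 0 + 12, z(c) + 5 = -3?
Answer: 264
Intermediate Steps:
L = -6
z(c) = -8 (z(c) = -5 - 3 = -8)
R = -2 (R = 0/(√(5 + 5)) - 6/3 = 0/(√10) - 6*⅓ = 0*(√10/10) - 2 = 0 - 2 = -2)
E = -96 (E = -8*(0 + 12) = -8*12 = -96)
I(q, m) = -10 (I(q, m) = -8 - 2 = -10)
254 - I(-9, E) = 254 - 1*(-10) = 254 + 10 = 264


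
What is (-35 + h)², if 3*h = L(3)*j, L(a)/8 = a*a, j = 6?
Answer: 11881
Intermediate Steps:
L(a) = 8*a² (L(a) = 8*(a*a) = 8*a²)
h = 144 (h = ((8*3²)*6)/3 = ((8*9)*6)/3 = (72*6)/3 = (⅓)*432 = 144)
(-35 + h)² = (-35 + 144)² = 109² = 11881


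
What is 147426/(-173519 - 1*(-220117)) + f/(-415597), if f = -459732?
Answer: 454353819/106406533 ≈ 4.2700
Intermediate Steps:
147426/(-173519 - 1*(-220117)) + f/(-415597) = 147426/(-173519 - 1*(-220117)) - 459732/(-415597) = 147426/(-173519 + 220117) - 459732*(-1/415597) = 147426/46598 + 5052/4567 = 147426*(1/46598) + 5052/4567 = 73713/23299 + 5052/4567 = 454353819/106406533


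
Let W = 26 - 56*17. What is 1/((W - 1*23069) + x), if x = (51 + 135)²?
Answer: 1/10601 ≈ 9.4331e-5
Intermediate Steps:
W = -926 (W = 26 - 952 = -926)
x = 34596 (x = 186² = 34596)
1/((W - 1*23069) + x) = 1/((-926 - 1*23069) + 34596) = 1/((-926 - 23069) + 34596) = 1/(-23995 + 34596) = 1/10601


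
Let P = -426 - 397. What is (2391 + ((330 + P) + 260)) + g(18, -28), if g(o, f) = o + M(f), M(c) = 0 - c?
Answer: 2204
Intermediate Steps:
P = -823
M(c) = -c
g(o, f) = o - f
(2391 + ((330 + P) + 260)) + g(18, -28) = (2391 + ((330 - 823) + 260)) + (18 - 1*(-28)) = (2391 + (-493 + 260)) + (18 + 28) = (2391 - 233) + 46 = 2158 + 46 = 2204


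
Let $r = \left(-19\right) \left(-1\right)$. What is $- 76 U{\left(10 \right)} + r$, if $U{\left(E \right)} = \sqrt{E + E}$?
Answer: $19 - 152 \sqrt{5} \approx -320.88$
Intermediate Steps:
$r = 19$
$U{\left(E \right)} = \sqrt{2} \sqrt{E}$ ($U{\left(E \right)} = \sqrt{2 E} = \sqrt{2} \sqrt{E}$)
$- 76 U{\left(10 \right)} + r = - 76 \sqrt{2} \sqrt{10} + 19 = - 76 \cdot 2 \sqrt{5} + 19 = - 152 \sqrt{5} + 19 = 19 - 152 \sqrt{5}$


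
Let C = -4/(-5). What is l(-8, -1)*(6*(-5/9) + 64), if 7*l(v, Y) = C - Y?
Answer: 78/5 ≈ 15.600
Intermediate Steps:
C = ⅘ (C = -4*(-⅕) = ⅘ ≈ 0.80000)
l(v, Y) = 4/35 - Y/7 (l(v, Y) = (⅘ - Y)/7 = 4/35 - Y/7)
l(-8, -1)*(6*(-5/9) + 64) = (4/35 - ⅐*(-1))*(6*(-5/9) + 64) = (4/35 + ⅐)*(6*(-5*⅑) + 64) = 9*(6*(-5/9) + 64)/35 = 9*(-10/3 + 64)/35 = (9/35)*(182/3) = 78/5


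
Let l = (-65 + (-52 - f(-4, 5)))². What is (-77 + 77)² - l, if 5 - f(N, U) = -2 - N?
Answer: -14400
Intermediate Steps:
f(N, U) = 7 + N (f(N, U) = 5 - (-2 - N) = 5 + (2 + N) = 7 + N)
l = 14400 (l = (-65 + (-52 - (7 - 4)))² = (-65 + (-52 - 1*3))² = (-65 + (-52 - 3))² = (-65 - 55)² = (-120)² = 14400)
(-77 + 77)² - l = (-77 + 77)² - 1*14400 = 0² - 14400 = 0 - 14400 = -14400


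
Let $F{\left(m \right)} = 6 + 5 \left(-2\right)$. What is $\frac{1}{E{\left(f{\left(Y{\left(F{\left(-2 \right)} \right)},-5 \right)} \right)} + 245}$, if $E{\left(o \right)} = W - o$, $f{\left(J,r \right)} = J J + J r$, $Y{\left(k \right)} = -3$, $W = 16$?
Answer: $\frac{1}{237} \approx 0.0042194$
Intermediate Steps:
$F{\left(m \right)} = -4$ ($F{\left(m \right)} = 6 - 10 = -4$)
$f{\left(J,r \right)} = J^{2} + J r$
$E{\left(o \right)} = 16 - o$
$\frac{1}{E{\left(f{\left(Y{\left(F{\left(-2 \right)} \right)},-5 \right)} \right)} + 245} = \frac{1}{\left(16 - - 3 \left(-3 - 5\right)\right) + 245} = \frac{1}{\left(16 - \left(-3\right) \left(-8\right)\right) + 245} = \frac{1}{\left(16 - 24\right) + 245} = \frac{1}{-8 + 245} = \frac{1}{237}$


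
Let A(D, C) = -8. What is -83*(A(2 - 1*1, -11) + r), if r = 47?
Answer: -3237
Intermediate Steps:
-83*(A(2 - 1*1, -11) + r) = -83*(-8 + 47) = -83*39 = -3237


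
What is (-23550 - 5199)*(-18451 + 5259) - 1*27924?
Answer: 379228884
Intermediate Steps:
(-23550 - 5199)*(-18451 + 5259) - 1*27924 = -28749*(-13192) - 27924 = 379256808 - 27924 = 379228884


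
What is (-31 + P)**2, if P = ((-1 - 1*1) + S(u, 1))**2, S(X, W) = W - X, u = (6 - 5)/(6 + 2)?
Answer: 3621409/4096 ≈ 884.13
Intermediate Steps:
u = 1/8 ≈ 0.12500
P = 81/64 (P = ((-1 - 1*1) + (1 - 1*1/8))**2 = ((-1 - 1) + (1 - 1/8))**2 = (-2 + 7/8)**2 = (-9/8)**2 = 81/64 ≈ 1.2656)
(-31 + P)**2 = (-31 + 81/64)**2 = (-1903/64)**2 = 3621409/4096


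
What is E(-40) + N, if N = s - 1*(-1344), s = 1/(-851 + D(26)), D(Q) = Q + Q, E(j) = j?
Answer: 1041895/799 ≈ 1304.0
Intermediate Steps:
D(Q) = 2*Q
s = -1/799 (s = 1/(-851 + 2*26) = 1/(-851 + 52) = 1/(-799) = -1/799 ≈ -0.0012516)
N = 1073855/799 (N = -1/799 - 1*(-1344) = -1/799 + 1344 = 1073855/799 ≈ 1344.0)
E(-40) + N = -40 + 1073855/799 = 1041895/799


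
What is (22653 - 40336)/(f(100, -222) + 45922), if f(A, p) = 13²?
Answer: -17683/46091 ≈ -0.38365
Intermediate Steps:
f(A, p) = 169
(22653 - 40336)/(f(100, -222) + 45922) = (22653 - 40336)/(169 + 45922) = -17683/46091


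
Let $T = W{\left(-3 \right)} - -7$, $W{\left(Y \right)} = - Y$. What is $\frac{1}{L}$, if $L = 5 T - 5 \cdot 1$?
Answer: $\frac{1}{45} \approx 0.022222$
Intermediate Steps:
$T = 10$ ($T = \left(-1\right) \left(-3\right) - -7 = 3 + 7 = 10$)
$L = 45$ ($L = 5 \cdot 10 - 5 \cdot 1 = 50 - 5 = 45$)
$\frac{1}{L} = \frac{1}{45}$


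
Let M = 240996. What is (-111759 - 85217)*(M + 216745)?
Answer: -90163991216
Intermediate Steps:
(-111759 - 85217)*(M + 216745) = (-111759 - 85217)*(240996 + 216745) = -196976*457741 = -90163991216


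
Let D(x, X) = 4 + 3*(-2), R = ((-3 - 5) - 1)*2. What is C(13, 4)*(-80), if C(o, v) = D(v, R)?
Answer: 160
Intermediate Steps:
R = -18 (R = (-8 - 1)*2 = -9*2 = -18)
D(x, X) = -2 (D(x, X) = 4 - 6 = -2)
C(o, v) = -2
C(13, 4)*(-80) = -2*(-80) = 160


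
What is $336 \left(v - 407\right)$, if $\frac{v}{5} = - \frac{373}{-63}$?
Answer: $- \frac{380416}{3} \approx -1.2681 \cdot 10^{5}$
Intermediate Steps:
$v = \frac{1865}{63}$ ($v = 5 \left(- \frac{373}{-63}\right) = 5 \left(\left(-373\right) \left(- \frac{1}{63}\right)\right) = 5 \cdot \frac{373}{63} = \frac{1865}{63} \approx 29.603$)
$336 \left(v - 407\right) = 336 \left(\frac{1865}{63} - 407\right) = 336 \left(- \frac{23776}{63}\right) = - \frac{380416}{3}$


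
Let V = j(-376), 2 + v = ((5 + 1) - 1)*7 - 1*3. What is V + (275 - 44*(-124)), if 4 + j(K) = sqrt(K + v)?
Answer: 5727 + I*sqrt(346) ≈ 5727.0 + 18.601*I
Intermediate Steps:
v = 30 (v = -2 + (((5 + 1) - 1)*7 - 1*3) = -2 + ((6 - 1)*7 - 3) = -2 + (5*7 - 3) = -2 + (35 - 3) = -2 + 32 = 30)
j(K) = -4 + sqrt(30 + K) (j(K) = -4 + sqrt(K + 30) = -4 + sqrt(30 + K))
V = -4 + I*sqrt(346) (V = -4 + sqrt(30 - 376) = -4 + sqrt(-346) = -4 + I*sqrt(346) ≈ -4.0 + 18.601*I)
V + (275 - 44*(-124)) = (-4 + I*sqrt(346)) + (275 - 44*(-124)) = (-4 + I*sqrt(346)) + (275 + 5456) = (-4 + I*sqrt(346)) + 5731 = 5727 + I*sqrt(346)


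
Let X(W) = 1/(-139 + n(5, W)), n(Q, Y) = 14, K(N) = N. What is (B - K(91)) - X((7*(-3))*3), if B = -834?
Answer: -115624/125 ≈ -924.99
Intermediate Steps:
X(W) = -1/125 (X(W) = 1/(-139 + 14) = 1/(-125) = -1/125)
(B - K(91)) - X((7*(-3))*3) = (-834 - 1*91) - 1*(-1/125) = (-834 - 91) + 1/125 = -925 + 1/125 = -115624/125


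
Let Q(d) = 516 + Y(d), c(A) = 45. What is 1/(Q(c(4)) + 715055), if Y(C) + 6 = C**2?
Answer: 1/717590 ≈ 1.3936e-6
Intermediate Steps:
Y(C) = -6 + C**2
Q(d) = 510 + d**2 (Q(d) = 516 + (-6 + d**2) = 510 + d**2)
1/(Q(c(4)) + 715055) = 1/((510 + 45**2) + 715055) = 1/((510 + 2025) + 715055) = 1/(2535 + 715055) = 1/717590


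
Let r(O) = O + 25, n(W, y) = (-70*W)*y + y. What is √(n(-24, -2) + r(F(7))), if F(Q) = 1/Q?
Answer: I*√163506/7 ≈ 57.766*I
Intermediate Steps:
n(W, y) = y - 70*W*y (n(W, y) = -70*W*y + y = y - 70*W*y)
r(O) = 25 + O
√(n(-24, -2) + r(F(7))) = √(-2*(1 - 70*(-24)) + (25 + 1/7)) = √(-2*(1 + 1680) + (25 + ⅐)) = √(-2*1681 + 176/7) = √(-3362 + 176/7) = √(-23358/7) = I*√163506/7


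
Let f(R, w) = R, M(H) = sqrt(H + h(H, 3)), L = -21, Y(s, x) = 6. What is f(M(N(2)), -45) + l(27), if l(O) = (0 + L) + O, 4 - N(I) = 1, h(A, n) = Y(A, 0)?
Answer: 9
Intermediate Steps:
h(A, n) = 6
N(I) = 3 (N(I) = 4 - 1*1 = 4 - 1 = 3)
l(O) = -21 + O (l(O) = (0 - 21) + O = -21 + O)
M(H) = sqrt(6 + H) (M(H) = sqrt(H + 6) = sqrt(6 + H))
f(M(N(2)), -45) + l(27) = sqrt(6 + 3) + (-21 + 27) = sqrt(9) + 6 = 3 + 6 = 9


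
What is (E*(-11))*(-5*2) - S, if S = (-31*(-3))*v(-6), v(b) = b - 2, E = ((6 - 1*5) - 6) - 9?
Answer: -796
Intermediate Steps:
E = -14 (E = ((6 - 5) - 6) - 9 = (1 - 6) - 9 = -5 - 9 = -14)
v(b) = -2 + b
S = -744 (S = (-31*(-3))*(-2 - 6) = 93*(-8) = -744)
(E*(-11))*(-5*2) - S = (-14*(-11))*(-5*2) - 1*(-744) = 154*(-10) + 744 = -1540 + 744 = -796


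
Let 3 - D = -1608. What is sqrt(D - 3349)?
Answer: I*sqrt(1738) ≈ 41.689*I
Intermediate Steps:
D = 1611 (D = 3 - 1*(-1608) = 3 + 1608 = 1611)
sqrt(D - 3349) = sqrt(1611 - 3349) = sqrt(-1738) = I*sqrt(1738)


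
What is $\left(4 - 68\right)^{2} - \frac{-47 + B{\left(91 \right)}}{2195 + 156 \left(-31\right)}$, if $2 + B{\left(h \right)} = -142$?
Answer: $\frac{10817345}{2641} \approx 4095.9$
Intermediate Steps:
$B{\left(h \right)} = -144$ ($B{\left(h \right)} = -2 - 142 = -144$)
$\left(4 - 68\right)^{2} - \frac{-47 + B{\left(91 \right)}}{2195 + 156 \left(-31\right)} = \left(4 - 68\right)^{2} - \frac{-47 - 144}{2195 + 156 \left(-31\right)} = \left(-64\right)^{2} - - \frac{191}{2195 - 4836} = 4096 - - \frac{191}{-2641} = 4096 - \left(-191\right) \left(- \frac{1}{2641}\right) = 4096 - \frac{191}{2641} = \frac{10817345}{2641}$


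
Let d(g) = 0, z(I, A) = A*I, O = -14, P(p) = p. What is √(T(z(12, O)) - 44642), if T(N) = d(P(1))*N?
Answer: I*√44642 ≈ 211.29*I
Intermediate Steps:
T(N) = 0 (T(N) = 0*N = 0)
√(T(z(12, O)) - 44642) = √(0 - 44642) = √(-44642) = I*√44642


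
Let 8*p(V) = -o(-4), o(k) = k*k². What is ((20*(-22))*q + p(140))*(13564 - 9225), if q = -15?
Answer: 28672112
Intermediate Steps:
o(k) = k³
p(V) = 8 (p(V) = (-1*(-4)³)/8 = (-1*(-64))/8 = (⅛)*64 = 8)
((20*(-22))*q + p(140))*(13564 - 9225) = ((20*(-22))*(-15) + 8)*(13564 - 9225) = (-440*(-15) + 8)*4339 = (6600 + 8)*4339 = 6608*4339 = 28672112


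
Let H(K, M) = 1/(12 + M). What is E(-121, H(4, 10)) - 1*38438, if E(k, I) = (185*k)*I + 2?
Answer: -78907/2 ≈ -39454.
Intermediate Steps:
E(k, I) = 2 + 185*I*k (E(k, I) = 185*I*k + 2 = 2 + 185*I*k)
E(-121, H(4, 10)) - 1*38438 = (2 + 185*(-121)/(12 + 10)) - 1*38438 = (2 + 185*(-121)/22) - 38438 = (2 + 185*(1/22)*(-121)) - 38438 = (2 - 2035/2) - 38438 = -2031/2 - 38438 = -78907/2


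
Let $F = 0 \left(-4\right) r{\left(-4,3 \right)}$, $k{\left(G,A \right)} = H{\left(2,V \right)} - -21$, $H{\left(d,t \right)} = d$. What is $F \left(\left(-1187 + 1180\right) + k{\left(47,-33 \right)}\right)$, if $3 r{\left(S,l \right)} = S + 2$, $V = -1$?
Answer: $0$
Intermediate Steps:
$k{\left(G,A \right)} = 23$ ($k{\left(G,A \right)} = 2 - -21 = 2 + 21 = 23$)
$r{\left(S,l \right)} = \frac{2}{3} + \frac{S}{3}$ ($r{\left(S,l \right)} = \frac{S + 2}{3} = \frac{2 + S}{3} = \frac{2}{3} + \frac{S}{3}$)
$F = 0$ ($F = 0 \left(-4\right) \left(\frac{2}{3} + \frac{1}{3} \left(-4\right)\right) = 0 \left(\frac{2}{3} - \frac{4}{3}\right) = 0 \left(- \frac{2}{3}\right) = 0$)
$F \left(\left(-1187 + 1180\right) + k{\left(47,-33 \right)}\right) = 0 \left(\left(-1187 + 1180\right) + 23\right) = 0 \left(-7 + 23\right) = 0 \cdot 16 = 0$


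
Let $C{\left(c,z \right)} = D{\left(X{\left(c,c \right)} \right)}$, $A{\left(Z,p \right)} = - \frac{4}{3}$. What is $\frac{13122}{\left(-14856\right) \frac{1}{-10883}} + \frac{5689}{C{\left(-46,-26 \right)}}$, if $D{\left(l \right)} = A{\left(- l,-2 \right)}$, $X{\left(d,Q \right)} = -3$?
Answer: $\frac{3309162}{619} \approx 5346.0$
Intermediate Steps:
$A{\left(Z,p \right)} = - \frac{4}{3}$ ($A{\left(Z,p \right)} = \left(-4\right) \frac{1}{3} = - \frac{4}{3}$)
$D{\left(l \right)} = - \frac{4}{3}$
$C{\left(c,z \right)} = - \frac{4}{3}$
$\frac{13122}{\left(-14856\right) \frac{1}{-10883}} + \frac{5689}{C{\left(-46,-26 \right)}} = \frac{13122}{\left(-14856\right) \frac{1}{-10883}} + \frac{5689}{- \frac{4}{3}} = \frac{13122}{\left(-14856\right) \left(- \frac{1}{10883}\right)} + 5689 \left(- \frac{3}{4}\right) = \frac{13122}{\frac{14856}{10883}} - \frac{17067}{4} = 13122 \cdot \frac{10883}{14856} - \frac{17067}{4} = \frac{23801121}{2476} - \frac{17067}{4} = \frac{3309162}{619}$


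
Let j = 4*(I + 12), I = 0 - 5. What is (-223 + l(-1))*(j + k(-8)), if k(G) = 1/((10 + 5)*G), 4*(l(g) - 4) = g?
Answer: -2945843/480 ≈ -6137.2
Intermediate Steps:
l(g) = 4 + g/4
k(G) = 1/(15*G)
I = -5
j = 28 (j = 4*(-5 + 12) = 4*7 = 28)
(-223 + l(-1))*(j + k(-8)) = (-223 + (4 + (1/4)*(-1)))*(28 + (1/15)/(-8)) = (-223 + (4 - 1/4))*(28 + (1/15)*(-1/8)) = (-223 + 15/4)*(28 - 1/120) = -877/4*3359/120 = -2945843/480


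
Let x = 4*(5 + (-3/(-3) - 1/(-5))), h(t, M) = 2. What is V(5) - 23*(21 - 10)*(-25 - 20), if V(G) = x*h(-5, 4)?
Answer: 57173/5 ≈ 11435.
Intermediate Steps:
x = 124/5 (x = 4*(5 + (-3*(-1/3) - 1*(-1/5))) = 4*(5 + (1 + 1/5)) = 4*(5 + 6/5) = 4*(31/5) = 124/5 ≈ 24.800)
V(G) = 248/5 (V(G) = (124/5)*2 = 248/5)
V(5) - 23*(21 - 10)*(-25 - 20) = 248/5 - 23*(21 - 10)*(-25 - 20) = 248/5 - 253*(-45) = 248/5 - 23*(-495) = 248/5 + 11385 = 57173/5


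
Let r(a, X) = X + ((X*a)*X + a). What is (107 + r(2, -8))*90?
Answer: 20610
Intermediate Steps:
r(a, X) = X + a + a*X**2 (r(a, X) = X + (a*X**2 + a) = X + (a + a*X**2) = X + a + a*X**2)
(107 + r(2, -8))*90 = (107 + (-8 + 2 + 2*(-8)**2))*90 = (107 + (-8 + 2 + 2*64))*90 = (107 + (-8 + 2 + 128))*90 = (107 + 122)*90 = 229*90 = 20610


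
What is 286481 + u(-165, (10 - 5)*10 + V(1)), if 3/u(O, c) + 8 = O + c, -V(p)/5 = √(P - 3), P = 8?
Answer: 4298360555/15004 + 15*√5/15004 ≈ 2.8648e+5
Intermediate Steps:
V(p) = -5*√5 (V(p) = -5*√(8 - 3) = -5*√5)
u(O, c) = 3/(-8 + O + c) (u(O, c) = 3/(-8 + (O + c)) = 3/(-8 + O + c))
286481 + u(-165, (10 - 5)*10 + V(1)) = 286481 + 3/(-8 - 165 + ((10 - 5)*10 - 5*√5)) = 286481 + 3/(-8 - 165 + (5*10 - 5*√5)) = 286481 + 3/(-8 - 165 + (50 - 5*√5)) = 286481 + 3/(-123 - 5*√5)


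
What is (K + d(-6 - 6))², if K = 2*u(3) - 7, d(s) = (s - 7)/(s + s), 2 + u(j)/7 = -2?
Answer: 2229049/576 ≈ 3869.9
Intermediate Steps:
u(j) = -28 (u(j) = -14 + 7*(-2) = -14 - 14 = -28)
d(s) = (-7 + s)/(2*s) (d(s) = (-7 + s)/((2*s)) = (-7 + s)*(1/(2*s)) = (-7 + s)/(2*s))
K = -63 (K = 2*(-28) - 7 = -56 - 7 = -63)
(K + d(-6 - 6))² = (-63 + (-7 + (-6 - 6))/(2*(-6 - 6)))² = (-63 + (½)*(-7 - 12)/(-12))² = (-63 + (½)*(-1/12)*(-19))² = (-63 + 19/24)² = (-1493/24)² = 2229049/576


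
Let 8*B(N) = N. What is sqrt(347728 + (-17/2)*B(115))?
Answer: sqrt(5561693)/4 ≈ 589.58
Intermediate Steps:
B(N) = N/8
sqrt(347728 + (-17/2)*B(115)) = sqrt(347728 + (-17/2)*((1/8)*115)) = sqrt(347728 - 17*1/2*(115/8)) = sqrt(347728 - 17/2*115/8) = sqrt(347728 - 1955/16) = sqrt(5561693/16) = sqrt(5561693)/4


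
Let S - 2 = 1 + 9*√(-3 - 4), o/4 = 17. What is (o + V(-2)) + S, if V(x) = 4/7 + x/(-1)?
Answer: 515/7 + 9*I*√7 ≈ 73.571 + 23.812*I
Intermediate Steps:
V(x) = 4/7 - x (V(x) = 4*(⅐) + x*(-1) = 4/7 - x)
o = 68 (o = 4*17 = 68)
S = 3 + 9*I*√7 (S = 2 + (1 + 9*√(-3 - 4)) = 2 + (1 + 9*√(-7)) = 2 + (1 + 9*(I*√7)) = 2 + (1 + 9*I*√7) = 3 + 9*I*√7 ≈ 3.0 + 23.812*I)
(o + V(-2)) + S = (68 + (4/7 - 1*(-2))) + (3 + 9*I*√7) = (68 + (4/7 + 2)) + (3 + 9*I*√7) = (68 + 18/7) + (3 + 9*I*√7) = 494/7 + (3 + 9*I*√7) = 515/7 + 9*I*√7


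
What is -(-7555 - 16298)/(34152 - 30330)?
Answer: 7951/1274 ≈ 6.2410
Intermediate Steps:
-(-7555 - 16298)/(34152 - 30330) = -(-23853)/3822 = -1*(-7951/1274) = 7951/1274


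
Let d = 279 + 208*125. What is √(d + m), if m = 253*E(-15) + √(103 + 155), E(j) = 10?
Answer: √(28809 + √258) ≈ 169.78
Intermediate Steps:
d = 26279 (d = 279 + 26000 = 26279)
m = 2530 + √258 (m = 253*10 + √(103 + 155) = 2530 + √258 ≈ 2546.1)
√(d + m) = √(26279 + (2530 + √258)) = √(28809 + √258)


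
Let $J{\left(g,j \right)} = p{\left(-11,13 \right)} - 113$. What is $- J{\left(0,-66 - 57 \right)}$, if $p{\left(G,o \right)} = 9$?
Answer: $104$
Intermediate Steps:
$J{\left(g,j \right)} = -104$ ($J{\left(g,j \right)} = 9 - 113 = -104$)
$- J{\left(0,-66 - 57 \right)} = \left(-1\right) \left(-104\right) = 104$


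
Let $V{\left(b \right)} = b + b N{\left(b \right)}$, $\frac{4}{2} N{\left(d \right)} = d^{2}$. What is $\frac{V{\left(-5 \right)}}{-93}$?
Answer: $\frac{45}{62} \approx 0.72581$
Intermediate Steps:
$N{\left(d \right)} = \frac{d^{2}}{2}$
$V{\left(b \right)} = b + \frac{b^{3}}{2}$ ($V{\left(b \right)} = b + b \frac{b^{2}}{2} = b + \frac{b^{3}}{2}$)
$\frac{V{\left(-5 \right)}}{-93} = \frac{-5 + \frac{\left(-5\right)^{3}}{2}}{-93} = \left(-5 + \frac{1}{2} \left(-125\right)\right) \left(- \frac{1}{93}\right) = \left(-5 - \frac{125}{2}\right) \left(- \frac{1}{93}\right) = \left(- \frac{135}{2}\right) \left(- \frac{1}{93}\right) = \frac{45}{62}$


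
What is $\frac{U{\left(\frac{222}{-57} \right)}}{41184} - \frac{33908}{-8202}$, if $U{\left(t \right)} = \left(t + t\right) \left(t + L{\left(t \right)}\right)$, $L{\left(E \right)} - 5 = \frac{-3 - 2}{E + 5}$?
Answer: $\frac{10026773321}{2424995118} \approx 4.1348$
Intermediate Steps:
$L{\left(E \right)} = 5 - \frac{5}{5 + E}$ ($L{\left(E \right)} = 5 + \frac{-3 - 2}{E + 5} = 5 - \frac{5}{5 + E}$)
$U{\left(t \right)} = 2 t \left(t + \frac{5 \left(4 + t\right)}{5 + t}\right)$ ($U{\left(t \right)} = \left(t + t\right) \left(t + \frac{5 \left(4 + t\right)}{5 + t}\right) = 2 t \left(t + \frac{5 \left(4 + t\right)}{5 + t}\right)$)
$\frac{U{\left(\frac{222}{-57} \right)}}{41184} - \frac{33908}{-8202} = \frac{2 \frac{222}{-57} \frac{1}{5 + \frac{222}{-57}} \left(20 + \left(\frac{222}{-57}\right)^{2} + 10 \frac{222}{-57}\right)}{41184} - \frac{33908}{-8202} = \frac{2 \cdot 222 \left(- \frac{1}{57}\right) \left(20 + \left(222 \left(- \frac{1}{57}\right)\right)^{2} + 10 \cdot 222 \left(- \frac{1}{57}\right)\right)}{5 + 222 \left(- \frac{1}{57}\right)} \frac{1}{41184} - - \frac{16954}{4101} = 2 \left(- \frac{74}{19}\right) \frac{1}{5 - \frac{74}{19}} \left(20 + \left(- \frac{74}{19}\right)^{2} + 10 \left(- \frac{74}{19}\right)\right) \frac{1}{41184} + \frac{16954}{4101} = 2 \left(- \frac{74}{19}\right) \frac{1}{\frac{21}{19}} \left(20 + \frac{5476}{361} - \frac{740}{19}\right) \frac{1}{41184} + \frac{16954}{4101} = 2 \left(- \frac{74}{19}\right) \frac{19}{21} \left(- \frac{1364}{361}\right) \frac{1}{41184} + \frac{16954}{4101} = \frac{201872}{7581} \cdot \frac{1}{41184} + \frac{16954}{4101} = \frac{1147}{1773954} + \frac{16954}{4101} = \frac{10026773321}{2424995118}$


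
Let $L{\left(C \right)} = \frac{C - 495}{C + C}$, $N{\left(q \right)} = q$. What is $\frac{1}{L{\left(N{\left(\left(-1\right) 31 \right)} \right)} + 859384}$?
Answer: $\frac{31}{26641167} \approx 1.1636 \cdot 10^{-6}$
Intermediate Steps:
$L{\left(C \right)} = \frac{-495 + C}{2 C}$
$\frac{1}{L{\left(N{\left(\left(-1\right) 31 \right)} \right)} + 859384} = \frac{1}{\frac{-495 - 31}{2 \left(\left(-1\right) 31\right)} + 859384} = \frac{1}{\frac{-495 - 31}{2 \left(-31\right)} + 859384} = \frac{1}{\frac{1}{2} \left(- \frac{1}{31}\right) \left(-526\right) + 859384} = \frac{1}{\frac{263}{31} + 859384} = \frac{1}{\frac{26641167}{31}} = \frac{31}{26641167}$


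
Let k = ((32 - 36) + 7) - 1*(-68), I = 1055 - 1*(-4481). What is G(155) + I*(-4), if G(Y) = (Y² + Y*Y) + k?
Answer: 25977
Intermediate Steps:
I = 5536 (I = 1055 + 4481 = 5536)
k = 71 (k = (-4 + 7) + 68 = 3 + 68 = 71)
G(Y) = 71 + 2*Y² (G(Y) = (Y² + Y*Y) + 71 = (Y² + Y²) + 71 = 2*Y² + 71 = 71 + 2*Y²)
G(155) + I*(-4) = (71 + 2*155²) + 5536*(-4) = (71 + 2*24025) - 22144 = (71 + 48050) - 22144 = 48121 - 22144 = 25977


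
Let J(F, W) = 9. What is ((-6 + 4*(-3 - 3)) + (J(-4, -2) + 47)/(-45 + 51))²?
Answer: 3844/9 ≈ 427.11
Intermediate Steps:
((-6 + 4*(-3 - 3)) + (J(-4, -2) + 47)/(-45 + 51))² = ((-6 + 4*(-3 - 3)) + (9 + 47)/(-45 + 51))² = ((-6 + 4*(-6)) + 56/6)² = ((-6 - 24) + 56*(⅙))² = (-30 + 28/3)² = (-62/3)² = 3844/9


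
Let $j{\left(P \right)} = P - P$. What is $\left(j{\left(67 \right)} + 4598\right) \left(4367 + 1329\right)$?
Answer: $26190208$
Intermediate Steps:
$j{\left(P \right)} = 0$
$\left(j{\left(67 \right)} + 4598\right) \left(4367 + 1329\right) = \left(0 + 4598\right) \left(4367 + 1329\right) = 4598 \cdot 5696 = 26190208$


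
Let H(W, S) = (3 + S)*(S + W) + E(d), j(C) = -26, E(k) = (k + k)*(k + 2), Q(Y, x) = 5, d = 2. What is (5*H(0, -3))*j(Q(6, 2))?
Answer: -2080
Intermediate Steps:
E(k) = 2*k*(2 + k) (E(k) = (2*k)*(2 + k) = 2*k*(2 + k))
H(W, S) = 16 + (3 + S)*(S + W) (H(W, S) = (3 + S)*(S + W) + 2*2*(2 + 2) = (3 + S)*(S + W) + 2*2*4 = (3 + S)*(S + W) + 16 = 16 + (3 + S)*(S + W))
(5*H(0, -3))*j(Q(6, 2)) = (5*(16 + (-3)² + 3*(-3) + 3*0 - 3*0))*(-26) = (5*(16 + 9 - 9 + 0 + 0))*(-26) = (5*16)*(-26) = 80*(-26) = -2080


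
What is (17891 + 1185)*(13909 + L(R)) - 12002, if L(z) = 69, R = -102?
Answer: 266632326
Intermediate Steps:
(17891 + 1185)*(13909 + L(R)) - 12002 = (17891 + 1185)*(13909 + 69) - 12002 = 19076*13978 - 12002 = 266644328 - 12002 = 266632326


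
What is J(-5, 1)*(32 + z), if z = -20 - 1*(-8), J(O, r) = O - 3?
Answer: -160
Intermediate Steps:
J(O, r) = -3 + O
z = -12 (z = -20 + 8 = -12)
J(-5, 1)*(32 + z) = (-3 - 5)*(32 - 12) = -8*20 = -160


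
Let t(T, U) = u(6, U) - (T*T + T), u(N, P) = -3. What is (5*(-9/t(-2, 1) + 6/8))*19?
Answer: 969/4 ≈ 242.25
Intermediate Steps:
t(T, U) = -3 - T - T² (t(T, U) = -3 - (T*T + T) = -3 - (T² + T) = -3 - (T + T²) = -3 + (-T - T²) = -3 - T - T²)
(5*(-9/t(-2, 1) + 6/8))*19 = (5*(-9/(-3 - 1*(-2) - 1*(-2)²) + 6/8))*19 = (5*(-9/(-3 + 2 - 1*4) + 6*(⅛)))*19 = (5*(-9/(-3 + 2 - 4) + ¾))*19 = (5*(-9/(-5) + ¾))*19 = (5*(-9*(-⅕) + ¾))*19 = (5*(9/5 + ¾))*19 = (5*(51/20))*19 = (51/4)*19 = 969/4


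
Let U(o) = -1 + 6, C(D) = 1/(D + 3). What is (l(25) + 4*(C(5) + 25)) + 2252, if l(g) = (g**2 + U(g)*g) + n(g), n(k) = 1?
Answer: 6207/2 ≈ 3103.5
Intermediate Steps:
C(D) = 1/(3 + D)
U(o) = 5
l(g) = 1 + g**2 + 5*g (l(g) = (g**2 + 5*g) + 1 = 1 + g**2 + 5*g)
(l(25) + 4*(C(5) + 25)) + 2252 = ((1 + 25**2 + 5*25) + 4*(1/(3 + 5) + 25)) + 2252 = ((1 + 625 + 125) + 4*(1/8 + 25)) + 2252 = (751 + 4*(1/8 + 25)) + 2252 = (751 + 4*(201/8)) + 2252 = (751 + 201/2) + 2252 = 1703/2 + 2252 = 6207/2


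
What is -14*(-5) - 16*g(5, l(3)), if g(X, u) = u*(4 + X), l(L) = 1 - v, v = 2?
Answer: 214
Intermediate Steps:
l(L) = -1 (l(L) = 1 - 1*2 = 1 - 2 = -1)
-14*(-5) - 16*g(5, l(3)) = -14*(-5) - (-16)*(4 + 5) = 70 - (-16)*9 = 70 - 16*(-9) = 70 + 144 = 214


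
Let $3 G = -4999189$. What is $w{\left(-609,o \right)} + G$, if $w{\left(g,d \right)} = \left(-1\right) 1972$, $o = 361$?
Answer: $- \frac{5005105}{3} \approx -1.6684 \cdot 10^{6}$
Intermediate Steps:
$G = - \frac{4999189}{3}$ ($G = \frac{1}{3} \left(-4999189\right) = - \frac{4999189}{3} \approx -1.6664 \cdot 10^{6}$)
$w{\left(g,d \right)} = -1972$
$w{\left(-609,o \right)} + G = -1972 - \frac{4999189}{3} = - \frac{5005105}{3}$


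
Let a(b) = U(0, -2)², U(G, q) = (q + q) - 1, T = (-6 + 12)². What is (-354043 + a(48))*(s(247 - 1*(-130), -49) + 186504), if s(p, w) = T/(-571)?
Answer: -37700703679464/571 ≈ -6.6026e+10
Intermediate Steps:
T = 36 (T = 6² = 36)
U(G, q) = -1 + 2*q (U(G, q) = 2*q - 1 = -1 + 2*q)
s(p, w) = -36/571 (s(p, w) = 36/(-571) = 36*(-1/571) = -36/571)
a(b) = 25 (a(b) = (-1 + 2*(-2))² = (-1 - 4)² = (-5)² = 25)
(-354043 + a(48))*(s(247 - 1*(-130), -49) + 186504) = (-354043 + 25)*(-36/571 + 186504) = -354018*106493748/571 = -37700703679464/571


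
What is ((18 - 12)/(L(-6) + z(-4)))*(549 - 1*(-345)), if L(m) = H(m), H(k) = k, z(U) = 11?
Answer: 5364/5 ≈ 1072.8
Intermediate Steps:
L(m) = m
((18 - 12)/(L(-6) + z(-4)))*(549 - 1*(-345)) = ((18 - 12)/(-6 + 11))*(549 - 1*(-345)) = (6/5)*(549 + 345) = (6*(⅕))*894 = (6/5)*894 = 5364/5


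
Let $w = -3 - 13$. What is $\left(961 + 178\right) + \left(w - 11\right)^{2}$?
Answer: $1868$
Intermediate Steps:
$w = -16$
$\left(961 + 178\right) + \left(w - 11\right)^{2} = \left(961 + 178\right) + \left(-16 - 11\right)^{2} = 1139 + \left(-27\right)^{2} = 1139 + 729 = 1868$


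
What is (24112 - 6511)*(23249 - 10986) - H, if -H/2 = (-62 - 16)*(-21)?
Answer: 215844339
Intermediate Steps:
H = -3276 (H = -2*(-62 - 16)*(-21) = -(-156)*(-21) = -2*1638 = -3276)
(24112 - 6511)*(23249 - 10986) - H = (24112 - 6511)*(23249 - 10986) - 1*(-3276) = 17601*12263 + 3276 = 215841063 + 3276 = 215844339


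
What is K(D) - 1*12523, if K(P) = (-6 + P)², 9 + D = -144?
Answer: 12758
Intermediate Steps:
D = -153 (D = -9 - 144 = -153)
K(D) - 1*12523 = (-6 - 153)² - 1*12523 = (-159)² - 12523 = 25281 - 12523 = 12758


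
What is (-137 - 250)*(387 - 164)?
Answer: -86301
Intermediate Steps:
(-137 - 250)*(387 - 164) = -387*223 = -86301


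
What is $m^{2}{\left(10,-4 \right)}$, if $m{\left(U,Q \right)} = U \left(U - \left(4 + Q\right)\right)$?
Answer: $10000$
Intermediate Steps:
$m{\left(U,Q \right)} = U \left(-4 + U - Q\right)$
$m^{2}{\left(10,-4 \right)} = \left(10 \left(-4 + 10 - -4\right)\right)^{2} = \left(10 \left(-4 + 10 + 4\right)\right)^{2} = \left(10 \cdot 10\right)^{2} = 100^{2} = 10000$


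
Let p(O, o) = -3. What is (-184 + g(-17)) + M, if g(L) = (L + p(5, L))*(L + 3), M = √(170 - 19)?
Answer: 96 + √151 ≈ 108.29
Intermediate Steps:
M = √151 ≈ 12.288
g(L) = (-3 + L)*(3 + L) (g(L) = (L - 3)*(L + 3) = (-3 + L)*(3 + L))
(-184 + g(-17)) + M = (-184 + (-9 + (-17)²)) + √151 = (-184 + (-9 + 289)) + √151 = (-184 + 280) + √151 = 96 + √151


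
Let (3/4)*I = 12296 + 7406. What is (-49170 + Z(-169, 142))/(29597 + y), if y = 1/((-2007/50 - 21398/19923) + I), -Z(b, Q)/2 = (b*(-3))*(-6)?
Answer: -375237999602118/257761664775811 ≈ -1.4558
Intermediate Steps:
I = 78808/3 (I = 4*(12296 + 7406)/3 = (4/3)*19702 = 78808/3 ≈ 26269.)
Z(b, Q) = -36*b (Z(b, Q) = -2*b*(-3)*(-6) = -2*(-3*b)*(-6) = -36*b)
y = 332050/8709047013 (y = 1/((-2007/50 - 21398/19923) + 78808/3) = 1/(-41055361/996150 + 78808/3) = 1/(8709047013/332050) = 332050/8709047013 ≈ 3.8127e-5)
(-49170 + Z(-169, 142))/(29597 + y) = (-49170 - 36*(-169))/(29597 + 332050/8709047013) = (-49170 + 6084)/(257761664775811/8709047013) = -43086*8709047013/257761664775811 = -375237999602118/257761664775811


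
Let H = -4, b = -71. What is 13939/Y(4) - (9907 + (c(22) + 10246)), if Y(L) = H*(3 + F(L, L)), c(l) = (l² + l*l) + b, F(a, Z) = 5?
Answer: -687539/32 ≈ -21486.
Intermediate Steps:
c(l) = -71 + 2*l² (c(l) = (l² + l*l) - 71 = (l² + l²) - 71 = 2*l² - 71 = -71 + 2*l²)
Y(L) = -32 (Y(L) = -4*(3 + 5) = -4*8 = -32)
13939/Y(4) - (9907 + (c(22) + 10246)) = 13939/(-32) - (9907 + ((-71 + 2*22²) + 10246)) = 13939*(-1/32) - (9907 + ((-71 + 2*484) + 10246)) = -13939/32 - (9907 + ((-71 + 968) + 10246)) = -13939/32 - (9907 + (897 + 10246)) = -13939/32 - (9907 + 11143) = -13939/32 - 1*21050 = -13939/32 - 21050 = -687539/32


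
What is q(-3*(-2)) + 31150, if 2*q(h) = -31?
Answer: 62269/2 ≈ 31135.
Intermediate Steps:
q(h) = -31/2 (q(h) = (½)*(-31) = -31/2)
q(-3*(-2)) + 31150 = -31/2 + 31150 = 62269/2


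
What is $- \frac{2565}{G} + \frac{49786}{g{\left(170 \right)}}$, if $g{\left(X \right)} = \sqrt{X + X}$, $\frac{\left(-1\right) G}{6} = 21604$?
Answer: $\frac{855}{43208} + \frac{24893 \sqrt{85}}{85} \approx 2700.0$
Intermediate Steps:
$G = -129624$ ($G = \left(-6\right) 21604 = -129624$)
$g{\left(X \right)} = \sqrt{2} \sqrt{X}$ ($g{\left(X \right)} = \sqrt{2 X} = \sqrt{2} \sqrt{X}$)
$- \frac{2565}{G} + \frac{49786}{g{\left(170 \right)}} = - \frac{2565}{-129624} + \frac{49786}{\sqrt{2} \sqrt{170}} = \left(-2565\right) \left(- \frac{1}{129624}\right) + \frac{49786}{2 \sqrt{85}} = \frac{855}{43208} + 49786 \frac{\sqrt{85}}{170} = \frac{855}{43208} + \frac{24893 \sqrt{85}}{85}$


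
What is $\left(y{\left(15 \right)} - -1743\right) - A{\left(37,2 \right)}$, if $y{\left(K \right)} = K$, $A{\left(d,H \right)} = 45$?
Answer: $1713$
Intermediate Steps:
$\left(y{\left(15 \right)} - -1743\right) - A{\left(37,2 \right)} = \left(15 - -1743\right) - 45 = \left(15 + 1743\right) - 45 = 1758 - 45 = 1713$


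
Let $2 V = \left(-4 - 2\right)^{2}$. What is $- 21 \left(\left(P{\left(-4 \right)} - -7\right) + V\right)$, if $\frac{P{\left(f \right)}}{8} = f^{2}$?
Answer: $-3213$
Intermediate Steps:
$P{\left(f \right)} = 8 f^{2}$
$V = 18$ ($V = \frac{\left(-4 - 2\right)^{2}}{2} = \frac{\left(-6\right)^{2}}{2} = \frac{1}{2} \cdot 36 = 18$)
$- 21 \left(\left(P{\left(-4 \right)} - -7\right) + V\right) = - 21 \left(\left(8 \left(-4\right)^{2} - -7\right) + 18\right) = - 21 \left(\left(8 \cdot 16 + 7\right) + 18\right) = - 21 \left(\left(128 + 7\right) + 18\right) = - 21 \left(135 + 18\right) = \left(-21\right) 153 = -3213$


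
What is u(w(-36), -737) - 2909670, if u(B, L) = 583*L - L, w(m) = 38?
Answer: -3338604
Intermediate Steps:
u(B, L) = 582*L
u(w(-36), -737) - 2909670 = 582*(-737) - 2909670 = -428934 - 2909670 = -3338604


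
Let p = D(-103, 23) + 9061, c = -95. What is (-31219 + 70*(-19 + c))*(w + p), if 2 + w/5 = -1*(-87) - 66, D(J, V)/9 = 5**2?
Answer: -367725819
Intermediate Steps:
D(J, V) = 225 (D(J, V) = 9*5**2 = 9*25 = 225)
p = 9286 (p = 225 + 9061 = 9286)
w = 95 (w = -10 + 5*(-1*(-87) - 66) = -10 + 5*(87 - 66) = -10 + 5*21 = -10 + 105 = 95)
(-31219 + 70*(-19 + c))*(w + p) = (-31219 + 70*(-19 - 95))*(95 + 9286) = (-31219 + 70*(-114))*9381 = (-31219 - 7980)*9381 = -39199*9381 = -367725819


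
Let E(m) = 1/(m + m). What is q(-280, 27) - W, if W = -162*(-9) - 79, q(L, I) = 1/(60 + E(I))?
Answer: -4469285/3241 ≈ -1379.0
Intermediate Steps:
E(m) = 1/(2*m)
q(L, I) = 1/(60 + 1/(2*I))
W = 1379 (W = 1458 - 79 = 1379)
q(-280, 27) - W = 2*27/(1 + 120*27) - 1*1379 = 2*27/(1 + 3240) - 1379 = 2*27/3241 - 1379 = 2*27*(1/3241) - 1379 = 54/3241 - 1379 = -4469285/3241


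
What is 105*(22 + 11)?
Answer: 3465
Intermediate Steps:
105*(22 + 11) = 105*33 = 3465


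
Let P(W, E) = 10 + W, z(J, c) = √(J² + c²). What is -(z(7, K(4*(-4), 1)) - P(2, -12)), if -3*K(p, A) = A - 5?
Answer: 12 - √457/3 ≈ 4.8741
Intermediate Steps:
K(p, A) = 5/3 - A/3 (K(p, A) = -(A - 5)/3 = -(-5 + A)/3 = 5/3 - A/3)
-(z(7, K(4*(-4), 1)) - P(2, -12)) = -(√(7² + (5/3 - ⅓*1)²) - (10 + 2)) = -(√(49 + (5/3 - ⅓)²) - 1*12) = -(√(49 + (4/3)²) - 12) = -(√(49 + 16/9) - 12) = -(√(457/9) - 12) = -(√457/3 - 12) = -(-12 + √457/3) = 12 - √457/3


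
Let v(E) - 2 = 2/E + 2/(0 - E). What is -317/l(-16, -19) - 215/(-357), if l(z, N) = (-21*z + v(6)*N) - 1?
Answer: -16438/35343 ≈ -0.46510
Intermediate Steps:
v(E) = 2 (v(E) = 2 + (2/E + 2/(0 - E)) = 2 + (2/E + 2/((-E))) = 2 + (2/E + 2*(-1/E)) = 2 + (2/E - 2/E) = 2 + 0 = 2)
l(z, N) = -1 - 21*z + 2*N (l(z, N) = (-21*z + 2*N) - 1 = -1 - 21*z + 2*N)
-317/l(-16, -19) - 215/(-357) = -317/(-1 - 21*(-16) + 2*(-19)) - 215/(-357) = -317/(-1 + 336 - 38) - 215*(-1/357) = -317/297 + 215/357 = -16438/35343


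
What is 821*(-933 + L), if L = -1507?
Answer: -2003240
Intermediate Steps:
821*(-933 + L) = 821*(-933 - 1507) = 821*(-2440) = -2003240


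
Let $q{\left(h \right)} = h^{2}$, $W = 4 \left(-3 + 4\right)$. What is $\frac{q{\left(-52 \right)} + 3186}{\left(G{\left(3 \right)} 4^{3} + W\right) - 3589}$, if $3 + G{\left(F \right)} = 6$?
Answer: $- \frac{5890}{3393} \approx -1.7359$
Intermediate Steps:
$W = 4$ ($W = 4 \cdot 1 = 4$)
$G{\left(F \right)} = 3$ ($G{\left(F \right)} = -3 + 6 = 3$)
$\frac{q{\left(-52 \right)} + 3186}{\left(G{\left(3 \right)} 4^{3} + W\right) - 3589} = \frac{\left(-52\right)^{2} + 3186}{\left(3 \cdot 4^{3} + 4\right) - 3589} = \frac{2704 + 3186}{\left(3 \cdot 64 + 4\right) - 3589} = \frac{5890}{\left(192 + 4\right) - 3589} = \frac{5890}{196 - 3589} = \frac{5890}{-3393} = 5890 \left(- \frac{1}{3393}\right) = - \frac{5890}{3393}$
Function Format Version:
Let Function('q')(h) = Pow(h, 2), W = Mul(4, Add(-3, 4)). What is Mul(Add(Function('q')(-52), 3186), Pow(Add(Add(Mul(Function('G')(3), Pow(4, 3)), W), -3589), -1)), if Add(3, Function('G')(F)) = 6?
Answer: Rational(-5890, 3393) ≈ -1.7359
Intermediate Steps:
W = 4 (W = Mul(4, 1) = 4)
Function('G')(F) = 3 (Function('G')(F) = Add(-3, 6) = 3)
Mul(Add(Function('q')(-52), 3186), Pow(Add(Add(Mul(Function('G')(3), Pow(4, 3)), W), -3589), -1)) = Mul(Add(Pow(-52, 2), 3186), Pow(Add(Add(Mul(3, Pow(4, 3)), 4), -3589), -1)) = Mul(Add(2704, 3186), Pow(Add(Add(Mul(3, 64), 4), -3589), -1)) = Mul(5890, Pow(Add(Add(192, 4), -3589), -1)) = Mul(5890, Pow(Add(196, -3589), -1)) = Mul(5890, Pow(-3393, -1)) = Mul(5890, Rational(-1, 3393)) = Rational(-5890, 3393)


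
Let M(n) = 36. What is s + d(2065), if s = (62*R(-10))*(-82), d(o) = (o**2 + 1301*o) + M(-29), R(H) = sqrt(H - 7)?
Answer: 6950826 - 5084*I*sqrt(17) ≈ 6.9508e+6 - 20962.0*I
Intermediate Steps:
R(H) = sqrt(-7 + H)
d(o) = 36 + o**2 + 1301*o (d(o) = (o**2 + 1301*o) + 36 = 36 + o**2 + 1301*o)
s = -5084*I*sqrt(17) (s = (62*sqrt(-7 - 10))*(-82) = (62*sqrt(-17))*(-82) = (62*(I*sqrt(17)))*(-82) = (62*I*sqrt(17))*(-82) = -5084*I*sqrt(17) ≈ -20962.0*I)
s + d(2065) = -5084*I*sqrt(17) + (36 + 2065**2 + 1301*2065) = -5084*I*sqrt(17) + (36 + 4264225 + 2686565) = -5084*I*sqrt(17) + 6950826 = 6950826 - 5084*I*sqrt(17)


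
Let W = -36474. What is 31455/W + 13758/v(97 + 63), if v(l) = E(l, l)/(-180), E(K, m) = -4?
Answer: 7527128895/12158 ≈ 6.1911e+5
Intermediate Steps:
v(l) = 1/45 (v(l) = -4/(-180) = -4*(-1/180) = 1/45)
31455/W + 13758/v(97 + 63) = 31455/(-36474) + 13758/(1/45) = 31455*(-1/36474) + 13758*45 = -10485/12158 + 619110 = 7527128895/12158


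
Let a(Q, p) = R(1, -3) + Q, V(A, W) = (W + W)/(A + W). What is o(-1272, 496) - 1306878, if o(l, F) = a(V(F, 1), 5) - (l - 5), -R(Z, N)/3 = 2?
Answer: -648886677/497 ≈ -1.3056e+6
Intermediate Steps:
R(Z, N) = -6 (R(Z, N) = -3*2 = -6)
V(A, W) = 2*W/(A + W) (V(A, W) = (2*W)/(A + W) = 2*W/(A + W))
a(Q, p) = -6 + Q
o(l, F) = -1 - l + 2/(1 + F) (o(l, F) = (-6 + 2*1/(F + 1)) - (l - 5) = (-6 + 2*1/(1 + F)) - (-5 + l) = (-6 + 2/(1 + F)) + (5 - l) = -1 - l + 2/(1 + F))
o(-1272, 496) - 1306878 = (1 - 1*496 - 1*(-1272) - 1*496*(-1272))/(1 + 496) - 1306878 = (1 - 496 + 1272 + 630912)/497 - 1306878 = (1/497)*631689 - 1306878 = 631689/497 - 1306878 = -648886677/497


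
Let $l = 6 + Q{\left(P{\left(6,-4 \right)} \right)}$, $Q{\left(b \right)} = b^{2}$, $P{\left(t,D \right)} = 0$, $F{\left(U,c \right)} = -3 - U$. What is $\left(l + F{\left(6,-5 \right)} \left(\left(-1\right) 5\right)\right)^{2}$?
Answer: $2601$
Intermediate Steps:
$l = 6$ ($l = 6 + 0^{2} = 6 + 0 = 6$)
$\left(l + F{\left(6,-5 \right)} \left(\left(-1\right) 5\right)\right)^{2} = \left(6 + \left(-3 - 6\right) \left(\left(-1\right) 5\right)\right)^{2} = \left(6 + \left(-3 - 6\right) \left(-5\right)\right)^{2} = \left(6 - -45\right)^{2} = \left(6 + 45\right)^{2} = 51^{2} = 2601$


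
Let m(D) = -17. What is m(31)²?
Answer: 289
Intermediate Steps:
m(31)² = (-17)² = 289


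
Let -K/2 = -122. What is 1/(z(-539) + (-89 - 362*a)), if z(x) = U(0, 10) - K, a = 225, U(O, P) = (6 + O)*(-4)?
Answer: -1/81807 ≈ -1.2224e-5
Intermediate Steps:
K = 244 (K = -2*(-122) = 244)
U(O, P) = -24 - 4*O
z(x) = -268 (z(x) = (-24 - 4*0) - 1*244 = (-24 + 0) - 244 = -24 - 244 = -268)
1/(z(-539) + (-89 - 362*a)) = 1/(-268 + (-89 - 362*225)) = 1/(-268 + (-89 - 81450)) = 1/(-268 - 81539) = 1/(-81807) = -1/81807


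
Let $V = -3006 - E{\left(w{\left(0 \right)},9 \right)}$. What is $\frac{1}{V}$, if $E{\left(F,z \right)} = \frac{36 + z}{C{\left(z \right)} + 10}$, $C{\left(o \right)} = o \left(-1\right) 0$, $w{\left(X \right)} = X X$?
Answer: $- \frac{2}{6021} \approx -0.00033217$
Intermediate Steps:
$w{\left(X \right)} = X^{2}$
$C{\left(o \right)} = 0$ ($C{\left(o \right)} = - o 0 = 0$)
$E{\left(F,z \right)} = \frac{18}{5} + \frac{z}{10}$ ($E{\left(F,z \right)} = \frac{36 + z}{0 + 10} = \frac{36 + z}{10} = \left(36 + z\right) \frac{1}{10} = \frac{18}{5} + \frac{z}{10}$)
$V = - \frac{6021}{2}$ ($V = -3006 - \left(\frac{18}{5} + \frac{1}{10} \cdot 9\right) = -3006 - \left(\frac{18}{5} + \frac{9}{10}\right) = -3006 - \frac{9}{2} = - \frac{6021}{2} \approx -3010.5$)
$\frac{1}{V} = \frac{1}{- \frac{6021}{2}} = - \frac{2}{6021}$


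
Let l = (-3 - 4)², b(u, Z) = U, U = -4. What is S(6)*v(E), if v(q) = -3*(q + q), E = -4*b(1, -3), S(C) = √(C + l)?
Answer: -96*√55 ≈ -711.96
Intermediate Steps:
b(u, Z) = -4
l = 49 (l = (-7)² = 49)
S(C) = √(49 + C) (S(C) = √(C + 49) = √(49 + C))
E = 16 (E = -4*(-4) = 16)
v(q) = -6*q
S(6)*v(E) = √(49 + 6)*(-6*16) = √55*(-96) = -96*√55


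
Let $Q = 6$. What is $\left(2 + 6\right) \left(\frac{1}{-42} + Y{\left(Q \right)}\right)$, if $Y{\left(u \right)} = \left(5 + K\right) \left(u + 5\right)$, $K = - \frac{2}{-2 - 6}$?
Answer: $\frac{9698}{21} \approx 461.81$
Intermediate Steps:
$K = \frac{1}{4}$ ($K = - \frac{2}{-2 - 6} = - \frac{2}{-8} = \left(-2\right) \left(- \frac{1}{8}\right) = \frac{1}{4} \approx 0.25$)
$Y{\left(u \right)} = \frac{105}{4} + \frac{21 u}{4}$ ($Y{\left(u \right)} = \left(5 + \frac{1}{4}\right) \left(u + 5\right) = \frac{21 \left(5 + u\right)}{4} = \frac{105}{4} + \frac{21 u}{4}$)
$\left(2 + 6\right) \left(\frac{1}{-42} + Y{\left(Q \right)}\right) = \left(2 + 6\right) \left(\frac{1}{-42} + \left(\frac{105}{4} + \frac{21}{4} \cdot 6\right)\right) = 8 \left(- \frac{1}{42} + \left(\frac{105}{4} + \frac{63}{2}\right)\right) = 8 \left(- \frac{1}{42} + \frac{231}{4}\right) = 8 \cdot \frac{4849}{84} = \frac{9698}{21}$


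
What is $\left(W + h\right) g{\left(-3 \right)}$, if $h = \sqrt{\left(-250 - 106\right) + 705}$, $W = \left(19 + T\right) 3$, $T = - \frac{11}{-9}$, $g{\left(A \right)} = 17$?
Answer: $\frac{3094}{3} + 17 \sqrt{349} \approx 1348.9$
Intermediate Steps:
$T = \frac{11}{9}$ ($T = \left(-11\right) \left(- \frac{1}{9}\right) = \frac{11}{9} \approx 1.2222$)
$W = \frac{182}{3}$ ($W = \left(19 + \frac{11}{9}\right) 3 = \frac{182}{9} \cdot 3 = \frac{182}{3} \approx 60.667$)
$h = \sqrt{349}$ ($h = \sqrt{-356 + 705} = \sqrt{349} \approx 18.682$)
$\left(W + h\right) g{\left(-3 \right)} = \left(\frac{182}{3} + \sqrt{349}\right) 17 = \frac{3094}{3} + 17 \sqrt{349}$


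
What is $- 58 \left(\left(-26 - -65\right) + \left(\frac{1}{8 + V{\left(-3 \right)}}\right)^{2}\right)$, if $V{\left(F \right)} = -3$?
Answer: $- \frac{56608}{25} \approx -2264.3$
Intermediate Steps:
$- 58 \left(\left(-26 - -65\right) + \left(\frac{1}{8 + V{\left(-3 \right)}}\right)^{2}\right) = - 58 \left(\left(-26 - -65\right) + \left(\frac{1}{8 - 3}\right)^{2}\right) = - 58 \left(\left(-26 + 65\right) + \left(\frac{1}{5}\right)^{2}\right) = - 58 \left(39 + \left(\frac{1}{5}\right)^{2}\right) = - 58 \left(39 + \frac{1}{25}\right) = \left(-58\right) \frac{976}{25} = - \frac{56608}{25}$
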